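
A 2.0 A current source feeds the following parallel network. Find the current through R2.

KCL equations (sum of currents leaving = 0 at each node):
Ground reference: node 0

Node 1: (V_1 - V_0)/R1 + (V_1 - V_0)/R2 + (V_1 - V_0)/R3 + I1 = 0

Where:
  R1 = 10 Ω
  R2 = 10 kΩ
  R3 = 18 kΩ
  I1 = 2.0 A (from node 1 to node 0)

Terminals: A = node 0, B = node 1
All resistors sit directly between nodes 0 and 1, so they are in parallel and share one voltage V; the full source current 2 A splits among them.
1/R_par = 1/10 + 1/10000 + 1/18000 = 0.1002 S  =>  R_par = 9.984 Ω
V = I × R_par = 2 × 9.984 = 19.97 V
I_R2 = V/R2 = 19.97/10000 = 0.001997 A

Final answer: 0.001997 A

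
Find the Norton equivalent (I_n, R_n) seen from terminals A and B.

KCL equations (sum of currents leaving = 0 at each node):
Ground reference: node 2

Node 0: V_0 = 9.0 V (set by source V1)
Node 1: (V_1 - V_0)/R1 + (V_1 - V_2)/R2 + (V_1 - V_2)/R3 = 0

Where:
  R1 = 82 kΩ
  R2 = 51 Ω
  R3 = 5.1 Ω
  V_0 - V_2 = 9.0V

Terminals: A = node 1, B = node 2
Find the Thévenin equivalent first; then I_n = V_th/R_th and R_n = R_th.
Step 1 — V_th is the open-circuit voltage V_A - V_B (nothing connected across the terminals).
Nodal analysis, taking node 2 as the 0 V reference.
Source V1 fixes V_0 = 9 V.
KCL at each unknown node (sum of currents leaving = 0; resistances in Ω):
  Node 1: (V_1 - 9)/82000 + (V_1 - 0)/51 + (V_1 - 0)/5.1 = 0
Collecting terms: 0.2157 × V_1 = 0.0001098  =>  V_1 = 0.0005088 V
V_th = V_1 - V_2 = 0.0005088 - 0 = 0.0005088 V
Step 2 — R_th: zero the source — replace V1 by a short circuit (node 2 merges into node 0) — and find the resistance seen between A (node 1) and B (node 0).
Reduce the network between node 1 (A) and node 0 (B) by series/parallel combination:
  Rp1 = R1 ‖ R2 ‖ R3 (parallel, all between nodes 0 and 1) = 1/(1/82000 + 1/51 + 1/5.1) = 4.636 Ω
R_th = 4.636 Ω
I_n = V_th/R_th = 0.0005088/4.636 = 0.0001098 A, and R_n = R_th = 4.636 Ω

Final answer: I_n = 0.0001098 A, R_n = 4.636 Ω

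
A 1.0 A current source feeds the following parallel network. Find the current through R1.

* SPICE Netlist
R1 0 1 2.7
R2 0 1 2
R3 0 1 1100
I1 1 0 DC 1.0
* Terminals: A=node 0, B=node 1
All resistors sit directly between nodes 0 and 1, so they are in parallel and share one voltage V; the full source current 1 A splits among them.
1/R_par = 1/2.7 + 1/2 + 1/1100 = 0.8713 S  =>  R_par = 1.148 Ω
V = I × R_par = 1 × 1.148 = 1.148 V
I_R1 = V/R1 = 1.148/2.7 = 0.4251 A

Final answer: 0.4251 A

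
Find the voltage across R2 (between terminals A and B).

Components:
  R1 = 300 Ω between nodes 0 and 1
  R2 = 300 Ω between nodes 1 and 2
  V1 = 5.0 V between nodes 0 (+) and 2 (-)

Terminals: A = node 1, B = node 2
R1 and R2 are in series across V1 (node 0 → node 1 → node 2), and the output A–B is taken across R2, so this is a voltage divider.
Series current: I = V1/(R1 + R2) = 5/(300 + 300) = 5/600 = 0.008333 A
V_R2 = I × R2 = V1 × R2/(R1 + R2) = 5 × 300/600 = 2.5 V

Final answer: 2.5 V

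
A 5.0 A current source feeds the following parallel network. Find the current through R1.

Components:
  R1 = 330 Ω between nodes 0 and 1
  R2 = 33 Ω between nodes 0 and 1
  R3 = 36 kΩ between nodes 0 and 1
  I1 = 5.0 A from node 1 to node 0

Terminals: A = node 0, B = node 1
All resistors sit directly between nodes 0 and 1, so they are in parallel and share one voltage V; the full source current 5 A splits among them.
1/R_par = 1/330 + 1/33 + 1/36000 = 0.03336 S  =>  R_par = 29.98 Ω
V = I × R_par = 5 × 29.98 = 149.9 V
I_R1 = V/R1 = 149.9/330 = 0.4542 A

Final answer: 0.4542 A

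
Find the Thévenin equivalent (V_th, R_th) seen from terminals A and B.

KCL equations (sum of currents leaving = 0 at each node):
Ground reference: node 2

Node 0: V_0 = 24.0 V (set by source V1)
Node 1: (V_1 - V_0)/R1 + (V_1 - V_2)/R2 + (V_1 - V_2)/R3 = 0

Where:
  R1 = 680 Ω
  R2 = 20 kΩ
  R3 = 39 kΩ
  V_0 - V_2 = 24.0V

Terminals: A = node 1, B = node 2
Step 1 — V_th is the open-circuit voltage V_A - V_B (nothing connected across the terminals).
Nodal analysis, taking node 2 as the 0 V reference.
Source V1 fixes V_0 = 24 V.
KCL at each unknown node (sum of currents leaving = 0; resistances in Ω):
  Node 1: (V_1 - 24)/680 + (V_1 - 0)/20000 + (V_1 - 0)/39000 = 0
Collecting terms: 0.001546 × V_1 = 0.03529  =>  V_1 = 22.83 V
V_th = V_1 - V_2 = 22.83 - 0 = 22.83 V
Step 2 — R_th: zero the source — replace V1 by a short circuit (node 2 merges into node 0) — and find the resistance seen between A (node 1) and B (node 0).
Reduce the network between node 1 (A) and node 0 (B) by series/parallel combination:
  Rp1 = R1 ‖ R2 ‖ R3 (parallel, all between nodes 0 and 1) = 1/(1/680 + 1/20000 + 1/39000) = 646.7 Ω
R_th = 646.7 Ω

Final answer: V_th = 22.83 V, R_th = 646.7 Ω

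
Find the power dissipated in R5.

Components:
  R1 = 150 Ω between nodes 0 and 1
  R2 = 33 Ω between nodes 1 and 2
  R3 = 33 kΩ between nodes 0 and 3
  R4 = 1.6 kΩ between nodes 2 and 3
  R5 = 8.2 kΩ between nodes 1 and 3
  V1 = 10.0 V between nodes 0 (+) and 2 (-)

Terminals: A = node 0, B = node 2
Nodal analysis, taking node 2 as the 0 V reference.
Source V1 fixes V_0 = 10 V.
KCL at each unknown node (sum of currents leaving = 0; resistances in Ω):
  Node 1: (V_1 - 10)/150 + (V_1 - 0)/33 + (V_1 - V_3)/8200 = 0
  Node 3: (V_3 - 10)/33000 + (V_3 - 0)/1600 + (V_3 - V_1)/8200 = 0
Collecting terms (coefficients in siemens):
  0.03709·V_1 - 0.000122·V_3 = 0.06667
  0.0007773·V_3 - 0.000122·V_1 = 0.000303
Determinant D = (0.03709)(0.0007773) - (-0.000122)(-0.000122) = 0.00002881
V_1 = [(0.06667)(0.0007773) - (-0.000122)(0.000303)]/D = 1.8 V
V_3 = [(0.03709)(0.000303) - (0.06667)(-0.000122)]/D = 0.6722 V
I_R5 = (V_1 - V_3)/R5 = (1.8 - 0.6722)/8200 = 0.0001375 A
P_R5 = I_R5² × R5 = (0.0001375)² × 8200 = 0.000155 W

Final answer: 0.000155 W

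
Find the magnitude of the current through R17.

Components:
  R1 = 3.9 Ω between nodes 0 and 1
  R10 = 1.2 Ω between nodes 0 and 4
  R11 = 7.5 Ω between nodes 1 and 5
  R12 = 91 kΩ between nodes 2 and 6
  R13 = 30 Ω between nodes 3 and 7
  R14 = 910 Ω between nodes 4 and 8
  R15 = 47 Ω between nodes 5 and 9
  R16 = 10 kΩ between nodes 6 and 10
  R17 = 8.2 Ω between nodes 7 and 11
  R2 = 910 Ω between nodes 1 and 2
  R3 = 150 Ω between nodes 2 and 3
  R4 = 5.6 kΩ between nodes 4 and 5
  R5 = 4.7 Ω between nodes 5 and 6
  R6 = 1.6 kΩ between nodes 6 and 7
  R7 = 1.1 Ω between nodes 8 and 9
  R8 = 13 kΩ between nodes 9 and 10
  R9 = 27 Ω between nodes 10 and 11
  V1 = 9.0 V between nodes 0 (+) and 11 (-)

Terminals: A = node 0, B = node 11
Nodal analysis, taking node 11 as the 0 V reference.
Source V1 fixes V_0 = 9 V.
KCL at each unknown node (sum of currents leaving = 0; resistances in Ω):
  Node 1: (V_1 - 9)/3.9 + (V_1 - V_2)/910 + (V_1 - V_5)/7.5 = 0
  Node 2: (V_2 - V_1)/910 + (V_2 - V_3)/150 + (V_2 - V_6)/91000 = 0
  Node 3: (V_3 - V_2)/150 + (V_3 - V_7)/30 = 0
  Node 4: (V_4 - V_5)/5600 + (V_4 - 9)/1.2 + (V_4 - V_8)/910 = 0
  Node 5: (V_5 - V_4)/5600 + (V_5 - V_6)/4.7 + (V_5 - V_1)/7.5 + (V_5 - V_9)/47 = 0
  Node 6: (V_6 - V_5)/4.7 + (V_6 - V_7)/1600 + (V_6 - V_2)/91000 + (V_6 - V_10)/10000 = 0
  Node 7: (V_7 - V_6)/1600 + (V_7 - V_3)/30 + (V_7 - 0)/8.2 = 0
  Node 8: (V_8 - V_9)/1.1 + (V_8 - V_4)/910 = 0
  Node 9: (V_9 - V_8)/1.1 + (V_9 - V_10)/13000 + (V_9 - V_5)/47 = 0
  Node 10: (V_10 - V_9)/13000 + (V_10 - 0)/27 + (V_10 - V_6)/10000 = 0
Collecting terms (coefficients in siemens):
  0.3908·V_1 - 0.001099·V_2 - 0.1333·V_5 = 2.308
  0.007777·V_2 - 0.001099·V_1 - 0.006667·V_3 - 0.00001099·V_6 = 0
  0.04·V_3 - 0.006667·V_2 - 0.03333·V_7 = 0
  0.8346·V_4 - 0.0001786·V_5 - 0.001099·V_8 = 7.5
  0.3676·V_5 - 0.1333·V_1 - 0.0001786·V_4 - 0.2128·V_6 - 0.02128·V_9 = 0
  0.2135·V_6 - 0.00001099·V_2 - 0.2128·V_5 - 0.000625·V_7 - 0.0001·V_10 = 0
  0.1559·V_7 - 0.03333·V_3 - 0.000625·V_6 = 0
  0.9102·V_8 - 0.001099·V_4 - 0.9091·V_9 = 0
  0.9304·V_9 - 0.02128·V_5 - 0.9091·V_8 - 0.00007692·V_10 = 0
  0.03721·V_10 - 0.0001·V_6 - 0.00007692·V_9 = 0
Solving these 10 simultaneous equations (Gaussian elimination) gives:
  V_1 = 8.941 V, V_2 = 1.582 V, V_3 = 0.3568 V, V_4 = 9 V
  V_5 = 8.889 V, V_6 = 8.859 V, V_7 = 0.1118 V, V_8 = 8.865 V
  V_9 = 8.864 V, V_10 = 0.04213 V
I_R17 = (V_7 - V_11)/R17 = (0.1118 - 0)/8.2 = 0.01363 A
|I_R17| = 0.01363 A

Final answer: |I_R17| = 0.01363 A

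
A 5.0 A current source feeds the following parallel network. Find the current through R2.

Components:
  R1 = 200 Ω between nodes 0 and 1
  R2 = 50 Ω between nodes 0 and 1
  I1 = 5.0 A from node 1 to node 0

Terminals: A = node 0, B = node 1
All resistors sit directly between nodes 0 and 1, so they are in parallel and share one voltage V; the full source current 5 A splits among them.
1/R_par = 1/200 + 1/50 = 0.025 S  =>  R_par = 40 Ω
V = I × R_par = 5 × 40 = 200 V
I_R2 = V/R2 = 200/50 = 4 A

Final answer: 4 A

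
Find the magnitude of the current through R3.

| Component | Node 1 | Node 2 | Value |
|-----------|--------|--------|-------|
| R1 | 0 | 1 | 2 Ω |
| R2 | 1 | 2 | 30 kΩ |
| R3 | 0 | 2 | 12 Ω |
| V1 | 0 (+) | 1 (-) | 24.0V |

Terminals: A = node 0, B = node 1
Nodal analysis, taking node 1 as the 0 V reference.
Source V1 fixes V_0 = 24 V.
KCL at each unknown node (sum of currents leaving = 0; resistances in Ω):
  Node 2: (V_2 - 0)/30000 + (V_2 - 24)/12 = 0
Collecting terms: 0.08337 × V_2 = 2  =>  V_2 = 23.99 V
I_R3 = (V_0 - V_2)/R3 = (24 - 23.99)/12 = 0.0007997 A
|I_R3| = 0.0007997 A

Final answer: |I_R3| = 0.0007997 A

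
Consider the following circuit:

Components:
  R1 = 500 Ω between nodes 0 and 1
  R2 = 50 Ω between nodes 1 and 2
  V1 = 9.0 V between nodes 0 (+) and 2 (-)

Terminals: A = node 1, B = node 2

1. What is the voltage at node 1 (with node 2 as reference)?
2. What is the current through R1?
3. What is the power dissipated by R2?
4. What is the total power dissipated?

Nodal analysis, taking node 2 as the 0 V reference.
Source V1 fixes V_0 = 9 V.
KCL at each unknown node (sum of currents leaving = 0; resistances in Ω):
  Node 1: (V_1 - 9)/500 + (V_1 - 0)/50 = 0
Collecting terms: 0.022 × V_1 = 0.018  =>  V_1 = 0.8182 V
Part 1:
  Read off the nodal solution: V_1 = 0.8182 V
Part 2:
  I_R1 = (V_0 - V_1)/R1 = (9 - 0.8182)/500 = 0.01636 A
  Magnitude: I_R1 = 0.01636 A
Part 3:
  I_R2 = (V_1 - V_2)/R2 = (0.8182 - 0)/50 = 0.01636 A
  P_R2 = I_R2² × R2 = (0.01636)² × 50 = 0.01339 W
Part 4:
  Power in each resistor, P = (ΔV)²/R:
    P_R1 = (9 - 0.8182)²/500 = 0.1339 W
    P_R2 = (0.8182 - 0)²/50 = 0.01339 W
  P_total = P_R1 + P_R2 = 0.1473 W

Final answers:
1. V_1 = 0.8182 V
2. I_R1 = 0.01636 A
3. P_R2 = 0.01339 W
4. P_total = 0.1473 W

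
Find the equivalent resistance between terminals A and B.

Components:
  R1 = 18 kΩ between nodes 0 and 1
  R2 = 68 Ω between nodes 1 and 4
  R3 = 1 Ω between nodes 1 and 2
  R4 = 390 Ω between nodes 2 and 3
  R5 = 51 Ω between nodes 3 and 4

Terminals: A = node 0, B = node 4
Reduce the network between node 0 (A) and node 4 (B) by series/parallel combination:
  Rs1 = R3 + R4 (series, joined only at node 2) = 1 + 390 = 391 Ω
  Rs2 = R5 + Rs1 (series, joined only at node 3) = 51 + 391 = 442 Ω
  Rp1 = R2 ‖ Rs2 (parallel, both between nodes 1 and 4) = 1/(1/68 + 1/442) = 58.93 Ω
  Rs3 = R1 + Rp1 (series, joined only at node 1) = 18000 + 58.93 = 18060 Ω
R_eq = 18.06 kΩ

Final answer: 18.06 kΩ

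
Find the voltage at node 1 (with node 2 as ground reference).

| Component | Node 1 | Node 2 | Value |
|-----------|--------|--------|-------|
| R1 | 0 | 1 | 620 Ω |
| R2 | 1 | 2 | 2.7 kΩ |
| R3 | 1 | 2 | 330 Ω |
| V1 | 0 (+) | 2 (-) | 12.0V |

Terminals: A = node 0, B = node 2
Nodal analysis, taking node 2 as the 0 V reference.
Source V1 fixes V_0 = 12 V.
KCL at each unknown node (sum of currents leaving = 0; resistances in Ω):
  Node 1: (V_1 - 12)/620 + (V_1 - 0)/2700 + (V_1 - 0)/330 = 0
Collecting terms: 0.005014 × V_1 = 0.01935  =>  V_1 = 3.86 V
The requested potential is V_1 = 3.86 V.

Final answer: V_1 = 3.86 V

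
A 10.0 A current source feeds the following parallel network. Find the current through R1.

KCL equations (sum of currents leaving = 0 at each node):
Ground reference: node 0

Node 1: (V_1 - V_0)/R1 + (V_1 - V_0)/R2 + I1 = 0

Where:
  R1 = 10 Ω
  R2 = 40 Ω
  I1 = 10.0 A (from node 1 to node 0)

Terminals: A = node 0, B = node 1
All resistors sit directly between nodes 0 and 1, so they are in parallel and share one voltage V; the full source current 10 A splits among them.
1/R_par = 1/10 + 1/40 = 0.125 S  =>  R_par = 8 Ω
V = I × R_par = 10 × 8 = 80 V
I_R1 = V/R1 = 80/10 = 8 A

Final answer: 8 A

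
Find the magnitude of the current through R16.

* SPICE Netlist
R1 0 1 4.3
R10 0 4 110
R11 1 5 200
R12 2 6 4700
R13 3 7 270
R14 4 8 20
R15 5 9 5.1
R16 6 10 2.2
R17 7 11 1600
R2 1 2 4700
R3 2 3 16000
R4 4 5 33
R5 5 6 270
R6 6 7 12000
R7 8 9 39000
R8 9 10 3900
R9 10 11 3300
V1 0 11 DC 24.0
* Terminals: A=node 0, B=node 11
Nodal analysis, taking node 11 as the 0 V reference.
Source V1 fixes V_0 = 24 V.
KCL at each unknown node (sum of currents leaving = 0; resistances in Ω):
  Node 1: (V_1 - 24)/4.3 + (V_1 - V_2)/4700 + (V_1 - V_5)/200 = 0
  Node 2: (V_2 - V_1)/4700 + (V_2 - V_3)/16000 + (V_2 - V_6)/4700 = 0
  Node 3: (V_3 - V_2)/16000 + (V_3 - V_7)/270 = 0
  Node 4: (V_4 - V_5)/33 + (V_4 - 24)/110 + (V_4 - V_8)/20 = 0
  Node 5: (V_5 - V_4)/33 + (V_5 - V_6)/270 + (V_5 - V_1)/200 + (V_5 - V_9)/5.1 = 0
  Node 6: (V_6 - V_5)/270 + (V_6 - V_7)/12000 + (V_6 - V_2)/4700 + (V_6 - V_10)/2.2 = 0
  Node 7: (V_7 - V_6)/12000 + (V_7 - V_3)/270 + (V_7 - 0)/1600 = 0
  Node 8: (V_8 - V_9)/39000 + (V_8 - V_4)/20 = 0
  Node 9: (V_9 - V_8)/39000 + (V_9 - V_10)/3900 + (V_9 - V_5)/5.1 = 0
  Node 10: (V_10 - V_9)/3900 + (V_10 - 0)/3300 + (V_10 - V_6)/2.2 = 0
Collecting terms (coefficients in siemens):
  0.2378·V_1 - 0.0002128·V_2 - 0.005·V_5 = 5.581
  0.000488·V_2 - 0.0002128·V_1 - 0.0000625·V_3 - 0.0002128·V_6 = 0
  0.003766·V_3 - 0.0000625·V_2 - 0.003704·V_7 = 0
  0.08939·V_4 - 0.0303·V_5 - 0.05·V_8 = 0.2182
  0.2351·V_5 - 0.005·V_1 - 0.0303·V_4 - 0.003704·V_6 - 0.1961·V_9 = 0
  0.4585·V_6 - 0.0002128·V_2 - 0.003704·V_5 - 0.00008333·V_7 - 0.4545·V_10 = 0
  0.004412·V_7 - 0.003704·V_3 - 0.00008333·V_6 = 0
  0.05003·V_8 - 0.05·V_4 - 0.00002564·V_9 = 0
  0.1964·V_9 - 0.1961·V_5 - 0.00002564·V_8 - 0.0002564·V_10 = 0
  0.4551·V_10 - 0.4545·V_6 - 0.0002564·V_9 = 0
Solving these 10 simultaneous equations (Gaussian elimination) gives:
  V_1 = 23.98 V, V_2 = 20.27 V, V_3 = 4.192 V, V_4 = 23.47 V
  V_5 = 23.32 V, V_6 = 21.27 V, V_7 = 3.921 V, V_8 = 23.47 V
  V_9 = 23.31 V, V_10 = 21.26 V
I_R16 = (V_6 - V_10)/R16 = (21.27 - 21.26)/2.2 = 0.005915 A
|I_R16| = 0.005915 A

Final answer: |I_R16| = 0.005915 A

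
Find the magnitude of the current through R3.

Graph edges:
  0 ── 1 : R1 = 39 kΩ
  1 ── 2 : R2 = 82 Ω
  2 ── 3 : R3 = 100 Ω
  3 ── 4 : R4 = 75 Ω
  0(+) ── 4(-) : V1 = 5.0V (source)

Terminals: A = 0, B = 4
Nodal analysis, taking node 4 as the 0 V reference.
Source V1 fixes V_0 = 5 V.
KCL at each unknown node (sum of currents leaving = 0; resistances in Ω):
  Node 1: (V_1 - 5)/39000 + (V_1 - V_2)/82 = 0
  Node 2: (V_2 - V_1)/82 + (V_2 - V_3)/100 = 0
  Node 3: (V_3 - V_2)/100 + (V_3 - 0)/75 = 0
Collecting terms (coefficients in siemens):
  0.01222·V_1 - 0.0122·V_2 = 0.0001282
  0.0222·V_2 - 0.0122·V_1 - 0.01·V_3 = 0
  0.02333·V_3 - 0.01·V_2 = 0
Solving these 3 simultaneous equations (Gaussian elimination) gives:
  V_1 = 0.03273 V, V_2 = 0.02229 V, V_3 = 0.009552 V
I_R3 = (V_2 - V_3)/R3 = (0.02229 - 0.009552)/100 = 0.0001274 A
|I_R3| = 0.0001274 A

Final answer: |I_R3| = 0.0001274 A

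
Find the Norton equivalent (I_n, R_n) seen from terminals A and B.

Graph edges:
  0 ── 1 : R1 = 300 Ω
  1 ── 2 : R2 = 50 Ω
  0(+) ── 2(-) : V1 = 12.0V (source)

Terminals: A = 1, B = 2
Find the Thévenin equivalent first; then I_n = V_th/R_th and R_n = R_th.
Step 1 — V_th is the open-circuit voltage V_A - V_B (nothing connected across the terminals).
Nodal analysis, taking node 2 as the 0 V reference.
Source V1 fixes V_0 = 12 V.
KCL at each unknown node (sum of currents leaving = 0; resistances in Ω):
  Node 1: (V_1 - 12)/300 + (V_1 - 0)/50 = 0
Collecting terms: 0.02333 × V_1 = 0.04  =>  V_1 = 1.714 V
V_th = V_1 - V_2 = 1.714 - 0 = 1.714 V
Step 2 — R_th: zero the source — replace V1 by a short circuit (node 2 merges into node 0) — and find the resistance seen between A (node 1) and B (node 0).
Reduce the network between node 1 (A) and node 0 (B) by series/parallel combination:
  Rp1 = R1 ‖ R2 (parallel, both between nodes 0 and 1) = 1/(1/300 + 1/50) = 42.86 Ω
R_th = 42.86 Ω
I_n = V_th/R_th = 1.714/42.86 = 0.04 A, and R_n = R_th = 42.86 Ω

Final answer: I_n = 0.04 A, R_n = 42.86 Ω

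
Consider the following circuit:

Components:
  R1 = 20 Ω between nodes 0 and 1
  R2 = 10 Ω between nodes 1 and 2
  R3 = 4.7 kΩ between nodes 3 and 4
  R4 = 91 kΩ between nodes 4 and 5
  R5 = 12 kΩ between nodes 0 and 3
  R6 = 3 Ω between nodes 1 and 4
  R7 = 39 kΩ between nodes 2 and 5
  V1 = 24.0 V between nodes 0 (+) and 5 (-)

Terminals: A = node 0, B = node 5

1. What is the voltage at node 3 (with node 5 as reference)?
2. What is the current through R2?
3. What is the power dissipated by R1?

Nodal analysis, taking node 5 as the 0 V reference.
Source V1 fixes V_0 = 24 V.
KCL at each unknown node (sum of currents leaving = 0; resistances in Ω):
  Node 1: (V_1 - 24)/20 + (V_1 - V_2)/10 + (V_1 - V_4)/3 = 0
  Node 2: (V_2 - V_1)/10 + (V_2 - 0)/39000 = 0
  Node 3: (V_3 - V_4)/4700 + (V_3 - 24)/12000 = 0
  Node 4: (V_4 - V_3)/4700 + (V_4 - 0)/91000 + (V_4 - V_1)/3 = 0
Collecting terms (coefficients in siemens):
  0.4833·V_1 - 0.1·V_2 - 0.3333·V_4 = 1.2
  0.1·V_2 - 0.1·V_1 = 0
  0.0002961·V_3 - 0.0002128·V_4 = 0.002
  0.3336·V_4 - 0.3333·V_1 - 0.0002128·V_3 = 0
Solving these 4 simultaneous equations (Gaussian elimination) gives:
  V_1 = 23.98 V, V_2 = 23.98 V, V_3 = 23.99 V, V_4 = 23.98 V
Part 1:
  Read off the nodal solution: V_3 = 23.99 V
Part 2:
  I_R2 = (V_1 - V_2)/R2 = (23.98 - 23.98)/10 = 0.0006148 A
  Magnitude: I_R2 = 0.0006148 A
Part 3:
  I_R1 = (V_0 - V_1)/R1 = (24 - 23.98)/20 = 0.0008772 A
  P_R1 = I_R1² × R1 = (0.0008772)² × 20 = 0.00001539 W

Final answers:
1. V_3 = 23.99 V
2. I_R2 = 0.0006148 A
3. P_R1 = 1.539e-05 W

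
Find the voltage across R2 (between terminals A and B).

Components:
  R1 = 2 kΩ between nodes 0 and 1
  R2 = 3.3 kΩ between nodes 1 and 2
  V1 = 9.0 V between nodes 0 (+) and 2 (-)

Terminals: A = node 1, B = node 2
R1 and R2 are in series across V1 (node 0 → node 1 → node 2), and the output A–B is taken across R2, so this is a voltage divider.
Series current: I = V1/(R1 + R2) = 9/(2000 + 3300) = 9/5300 = 0.001698 A
V_R2 = I × R2 = V1 × R2/(R1 + R2) = 9 × 3300/5300 = 5.604 V

Final answer: 5.604 V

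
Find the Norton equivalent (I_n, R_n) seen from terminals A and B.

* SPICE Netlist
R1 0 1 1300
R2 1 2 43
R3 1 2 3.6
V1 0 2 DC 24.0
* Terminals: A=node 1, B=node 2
Find the Thévenin equivalent first; then I_n = V_th/R_th and R_n = R_th.
Step 1 — V_th is the open-circuit voltage V_A - V_B (nothing connected across the terminals).
Nodal analysis, taking node 2 as the 0 V reference.
Source V1 fixes V_0 = 24 V.
KCL at each unknown node (sum of currents leaving = 0; resistances in Ω):
  Node 1: (V_1 - 24)/1300 + (V_1 - 0)/43 + (V_1 - 0)/3.6 = 0
Collecting terms: 0.3018 × V_1 = 0.01846  =>  V_1 = 0.06117 V
V_th = V_1 - V_2 = 0.06117 - 0 = 0.06117 V
Step 2 — R_th: zero the source — replace V1 by a short circuit (node 2 merges into node 0) — and find the resistance seen between A (node 1) and B (node 0).
Reduce the network between node 1 (A) and node 0 (B) by series/parallel combination:
  Rp1 = R1 ‖ R2 ‖ R3 (parallel, all between nodes 0 and 1) = 1/(1/1300 + 1/43 + 1/3.6) = 3.313 Ω
R_th = 3.313 Ω
I_n = V_th/R_th = 0.06117/3.313 = 0.01846 A, and R_n = R_th = 3.313 Ω

Final answer: I_n = 0.01846 A, R_n = 3.313 Ω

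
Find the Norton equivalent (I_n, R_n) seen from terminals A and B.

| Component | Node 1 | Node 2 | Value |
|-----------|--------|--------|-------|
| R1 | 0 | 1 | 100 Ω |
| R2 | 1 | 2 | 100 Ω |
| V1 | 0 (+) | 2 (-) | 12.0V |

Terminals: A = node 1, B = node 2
Find the Thévenin equivalent first; then I_n = V_th/R_th and R_n = R_th.
Step 1 — V_th is the open-circuit voltage V_A - V_B (nothing connected across the terminals).
Nodal analysis, taking node 2 as the 0 V reference.
Source V1 fixes V_0 = 12 V.
KCL at each unknown node (sum of currents leaving = 0; resistances in Ω):
  Node 1: (V_1 - 12)/100 + (V_1 - 0)/100 = 0
Collecting terms: 0.02 × V_1 = 0.12  =>  V_1 = 6 V
V_th = V_1 - V_2 = 6 - 0 = 6 V
Step 2 — R_th: zero the source — replace V1 by a short circuit (node 2 merges into node 0) — and find the resistance seen between A (node 1) and B (node 0).
Reduce the network between node 1 (A) and node 0 (B) by series/parallel combination:
  Rp1 = R1 ‖ R2 (parallel, both between nodes 0 and 1) = 1/(1/100 + 1/100) = 50 Ω
R_th = 50 Ω
I_n = V_th/R_th = 6/50 = 0.12 A, and R_n = R_th = 50 Ω

Final answer: I_n = 0.12 A, R_n = 50 Ω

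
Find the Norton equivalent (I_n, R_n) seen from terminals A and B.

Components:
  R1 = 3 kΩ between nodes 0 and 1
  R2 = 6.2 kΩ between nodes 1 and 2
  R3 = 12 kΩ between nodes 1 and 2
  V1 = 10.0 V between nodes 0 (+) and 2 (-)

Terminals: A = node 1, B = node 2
Find the Thévenin equivalent first; then I_n = V_th/R_th and R_n = R_th.
Step 1 — V_th is the open-circuit voltage V_A - V_B (nothing connected across the terminals).
Nodal analysis, taking node 2 as the 0 V reference.
Source V1 fixes V_0 = 10 V.
KCL at each unknown node (sum of currents leaving = 0; resistances in Ω):
  Node 1: (V_1 - 10)/3000 + (V_1 - 0)/6200 + (V_1 - 0)/12000 = 0
Collecting terms: 0.000578 × V_1 = 0.003333  =>  V_1 = 5.767 V
V_th = V_1 - V_2 = 5.767 - 0 = 5.767 V
Step 2 — R_th: zero the source — replace V1 by a short circuit (node 2 merges into node 0) — and find the resistance seen between A (node 1) and B (node 0).
Reduce the network between node 1 (A) and node 0 (B) by series/parallel combination:
  Rp1 = R1 ‖ R2 ‖ R3 (parallel, all between nodes 0 and 1) = 1/(1/3000 + 1/6200 + 1/12000) = 1730 Ω
R_th = 1.73 kΩ
I_n = V_th/R_th = 5.767/1730 = 0.003333 A, and R_n = R_th = 1.73 kΩ

Final answer: I_n = 0.003333 A, R_n = 1.73 kΩ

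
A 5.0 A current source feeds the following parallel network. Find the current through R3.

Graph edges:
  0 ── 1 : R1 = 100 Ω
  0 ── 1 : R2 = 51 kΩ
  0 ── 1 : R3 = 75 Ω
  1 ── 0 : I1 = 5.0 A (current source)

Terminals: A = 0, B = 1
All resistors sit directly between nodes 0 and 1, so they are in parallel and share one voltage V; the full source current 5 A splits among them.
1/R_par = 1/100 + 1/51000 + 1/75 = 0.02335 S  =>  R_par = 42.82 Ω
V = I × R_par = 5 × 42.82 = 214.1 V
I_R3 = V/R3 = 214.1/75 = 2.855 A

Final answer: 2.855 A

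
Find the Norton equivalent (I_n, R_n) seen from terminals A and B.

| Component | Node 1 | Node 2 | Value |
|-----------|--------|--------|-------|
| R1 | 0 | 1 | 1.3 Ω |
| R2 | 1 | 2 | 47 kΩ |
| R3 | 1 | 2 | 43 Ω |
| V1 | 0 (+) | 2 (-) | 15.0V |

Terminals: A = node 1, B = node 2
Find the Thévenin equivalent first; then I_n = V_th/R_th and R_n = R_th.
Step 1 — V_th is the open-circuit voltage V_A - V_B (nothing connected across the terminals).
Nodal analysis, taking node 2 as the 0 V reference.
Source V1 fixes V_0 = 15 V.
KCL at each unknown node (sum of currents leaving = 0; resistances in Ω):
  Node 1: (V_1 - 15)/1.3 + (V_1 - 0)/47000 + (V_1 - 0)/43 = 0
Collecting terms: 0.7925 × V_1 = 11.54  =>  V_1 = 14.56 V
V_th = V_1 - V_2 = 14.56 - 0 = 14.56 V
Step 2 — R_th: zero the source — replace V1 by a short circuit (node 2 merges into node 0) — and find the resistance seen between A (node 1) and B (node 0).
Reduce the network between node 1 (A) and node 0 (B) by series/parallel combination:
  Rp1 = R1 ‖ R2 ‖ R3 (parallel, all between nodes 0 and 1) = 1/(1/1.3 + 1/47000 + 1/43) = 1.262 Ω
R_th = 1.262 Ω
I_n = V_th/R_th = 14.56/1.262 = 11.54 A, and R_n = R_th = 1.262 Ω

Final answer: I_n = 11.54 A, R_n = 1.262 Ω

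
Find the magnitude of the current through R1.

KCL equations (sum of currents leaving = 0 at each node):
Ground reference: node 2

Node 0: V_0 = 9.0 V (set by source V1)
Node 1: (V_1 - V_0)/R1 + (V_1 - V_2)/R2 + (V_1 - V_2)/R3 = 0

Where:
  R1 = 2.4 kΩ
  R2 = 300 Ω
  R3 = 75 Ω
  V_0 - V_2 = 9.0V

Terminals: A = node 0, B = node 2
Nodal analysis, taking node 2 as the 0 V reference.
Source V1 fixes V_0 = 9 V.
KCL at each unknown node (sum of currents leaving = 0; resistances in Ω):
  Node 1: (V_1 - 9)/2400 + (V_1 - 0)/300 + (V_1 - 0)/75 = 0
Collecting terms: 0.01708 × V_1 = 0.00375  =>  V_1 = 0.2195 V
I_R1 = (V_0 - V_1)/R1 = (9 - 0.2195)/2400 = 0.003659 A
|I_R1| = 0.003659 A

Final answer: |I_R1| = 0.003659 A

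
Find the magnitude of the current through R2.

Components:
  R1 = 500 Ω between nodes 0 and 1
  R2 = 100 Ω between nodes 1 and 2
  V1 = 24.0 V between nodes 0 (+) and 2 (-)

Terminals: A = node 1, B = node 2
Nodal analysis, taking node 2 as the 0 V reference.
Source V1 fixes V_0 = 24 V.
KCL at each unknown node (sum of currents leaving = 0; resistances in Ω):
  Node 1: (V_1 - 24)/500 + (V_1 - 0)/100 = 0
Collecting terms: 0.012 × V_1 = 0.048  =>  V_1 = 4 V
I_R2 = (V_1 - V_2)/R2 = (4 - 0)/100 = 0.04 A
|I_R2| = 0.04 A

Final answer: |I_R2| = 0.04 A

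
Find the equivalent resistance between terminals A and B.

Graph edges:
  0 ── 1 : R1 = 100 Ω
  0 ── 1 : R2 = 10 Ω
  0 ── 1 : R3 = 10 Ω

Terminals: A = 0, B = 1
Reduce the network between node 0 (A) and node 1 (B) by series/parallel combination:
  Rp1 = R1 ‖ R2 ‖ R3 (parallel, all between nodes 0 and 1) = 1/(1/100 + 1/10 + 1/10) = 4.762 Ω
R_eq = 4.762 Ω

Final answer: 4.762 Ω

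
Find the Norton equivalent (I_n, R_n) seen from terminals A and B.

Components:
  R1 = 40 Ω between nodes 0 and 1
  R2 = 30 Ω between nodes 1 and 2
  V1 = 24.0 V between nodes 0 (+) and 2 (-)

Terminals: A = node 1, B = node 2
Find the Thévenin equivalent first; then I_n = V_th/R_th and R_n = R_th.
Step 1 — V_th is the open-circuit voltage V_A - V_B (nothing connected across the terminals).
Nodal analysis, taking node 2 as the 0 V reference.
Source V1 fixes V_0 = 24 V.
KCL at each unknown node (sum of currents leaving = 0; resistances in Ω):
  Node 1: (V_1 - 24)/40 + (V_1 - 0)/30 = 0
Collecting terms: 0.05833 × V_1 = 0.6  =>  V_1 = 10.29 V
V_th = V_1 - V_2 = 10.29 - 0 = 10.29 V
Step 2 — R_th: zero the source — replace V1 by a short circuit (node 2 merges into node 0) — and find the resistance seen between A (node 1) and B (node 0).
Reduce the network between node 1 (A) and node 0 (B) by series/parallel combination:
  Rp1 = R1 ‖ R2 (parallel, both between nodes 0 and 1) = 1/(1/40 + 1/30) = 17.14 Ω
R_th = 17.14 Ω
I_n = V_th/R_th = 10.29/17.14 = 0.6 A, and R_n = R_th = 17.14 Ω

Final answer: I_n = 0.6 A, R_n = 17.14 Ω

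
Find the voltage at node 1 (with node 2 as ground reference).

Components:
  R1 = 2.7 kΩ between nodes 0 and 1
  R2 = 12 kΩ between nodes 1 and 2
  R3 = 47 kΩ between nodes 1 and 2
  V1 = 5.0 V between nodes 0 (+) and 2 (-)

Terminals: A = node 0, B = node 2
Nodal analysis, taking node 2 as the 0 V reference.
Source V1 fixes V_0 = 5 V.
KCL at each unknown node (sum of currents leaving = 0; resistances in Ω):
  Node 1: (V_1 - 5)/2700 + (V_1 - 0)/12000 + (V_1 - 0)/47000 = 0
Collecting terms: 0.000475 × V_1 = 0.001852  =>  V_1 = 3.899 V
The requested potential is V_1 = 3.899 V.

Final answer: V_1 = 3.899 V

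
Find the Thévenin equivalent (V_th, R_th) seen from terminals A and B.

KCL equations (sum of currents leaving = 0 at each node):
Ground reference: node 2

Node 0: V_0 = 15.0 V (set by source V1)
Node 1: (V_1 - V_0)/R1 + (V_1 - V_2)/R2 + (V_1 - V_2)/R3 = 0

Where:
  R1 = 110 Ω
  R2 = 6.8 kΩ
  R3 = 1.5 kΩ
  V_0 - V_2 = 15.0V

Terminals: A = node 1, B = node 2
Step 1 — V_th is the open-circuit voltage V_A - V_B (nothing connected across the terminals).
Nodal analysis, taking node 2 as the 0 V reference.
Source V1 fixes V_0 = 15 V.
KCL at each unknown node (sum of currents leaving = 0; resistances in Ω):
  Node 1: (V_1 - 15)/110 + (V_1 - 0)/6800 + (V_1 - 0)/1500 = 0
Collecting terms: 0.009905 × V_1 = 0.1364  =>  V_1 = 13.77 V
V_th = V_1 - V_2 = 13.77 - 0 = 13.77 V
Step 2 — R_th: zero the source — replace V1 by a short circuit (node 2 merges into node 0) — and find the resistance seen between A (node 1) and B (node 0).
Reduce the network between node 1 (A) and node 0 (B) by series/parallel combination:
  Rp1 = R1 ‖ R2 ‖ R3 (parallel, all between nodes 0 and 1) = 1/(1/110 + 1/6800 + 1/1500) = 101 Ω
R_th = 101 Ω

Final answer: V_th = 13.77 V, R_th = 101 Ω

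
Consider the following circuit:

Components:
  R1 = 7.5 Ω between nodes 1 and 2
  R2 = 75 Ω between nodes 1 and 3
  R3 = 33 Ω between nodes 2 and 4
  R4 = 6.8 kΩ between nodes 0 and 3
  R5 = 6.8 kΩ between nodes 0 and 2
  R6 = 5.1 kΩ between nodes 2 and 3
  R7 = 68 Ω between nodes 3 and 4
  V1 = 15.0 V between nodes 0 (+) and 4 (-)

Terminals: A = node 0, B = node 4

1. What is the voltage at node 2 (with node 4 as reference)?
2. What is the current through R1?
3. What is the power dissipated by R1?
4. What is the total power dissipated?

Nodal analysis, taking node 4 as the 0 V reference.
Source V1 fixes V_0 = 15 V.
KCL at each unknown node (sum of currents leaving = 0; resistances in Ω):
  Node 1: (V_1 - V_2)/7.5 + (V_1 - V_3)/75 = 0
  Node 2: (V_2 - V_1)/7.5 + (V_2 - 0)/33 + (V_2 - 15)/6800 + (V_2 - V_3)/5100 = 0
  Node 3: (V_3 - V_1)/75 + (V_3 - 15)/6800 + (V_3 - V_2)/5100 + (V_3 - 0)/68 = 0
Collecting terms (coefficients in siemens):
  0.1467·V_1 - 0.1333·V_2 - 0.01333·V_3 = 0
  0.164·V_2 - 0.1333·V_1 - 0.0001961·V_3 = 0.002206
  0.02838·V_3 - 0.01333·V_1 - 0.0001961·V_2 = 0.002206
Solving these 3 simultaneous equations (Gaussian elimination) gives:
  V_1 = 0.08931 V, V_2 = 0.08622 V, V_3 = 0.1203 V
Part 1:
  Read off the nodal solution: V_2 = 0.08622 V
Part 2:
  I_R1 = (V_1 - V_2)/R1 = (0.08931 - 0.08622)/7.5 = 0.0004128 A
  Magnitude: I_R1 = 0.0004128 A
Part 3:
  I_R1 = (V_1 - V_2)/R1 = (0.08931 - 0.08622)/7.5 = 0.0004128 A
  P_R1 = I_R1² × R1 = (0.0004128)² × 7.5 = 0.000001278 W
Part 4:
  Power in each resistor, P = (ΔV)²/R:
    P_R1 = (0.08931 - 0.08622)²/7.5 = 0.000001278 W
    P_R2 = (0.08931 - 0.1203)²/75 = 0.00001278 W
    P_R3 = (0.08622 - 0)²/33 = 0.0002253 W
    P_R4 = (15 - 0.1203)²/6800 = 0.03256 W
    P_R5 = (15 - 0.08622)²/6800 = 0.03271 W
    P_R6 = (0.08622 - 0.1203)²/5100 = 0.0000002274 W
    P_R7 = (0.1203 - 0)²/68 = 0.0002127 W
  P_total = P_R1 + P_R2 + P_R3 + P_R4 + P_R5 + P_R6 + P_R7 = 0.06572 W

Final answers:
1. V_2 = 0.08622 V
2. I_R1 = 0.0004128 A
3. P_R1 = 1.278e-06 W
4. P_total = 0.06572 W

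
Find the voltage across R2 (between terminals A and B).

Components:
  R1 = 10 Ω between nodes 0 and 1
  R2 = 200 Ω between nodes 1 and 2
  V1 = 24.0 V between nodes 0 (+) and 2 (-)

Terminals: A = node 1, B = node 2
R1 and R2 are in series across V1 (node 0 → node 1 → node 2), and the output A–B is taken across R2, so this is a voltage divider.
Series current: I = V1/(R1 + R2) = 24/(10 + 200) = 24/210 = 0.1143 A
V_R2 = I × R2 = V1 × R2/(R1 + R2) = 24 × 200/210 = 22.86 V

Final answer: 22.86 V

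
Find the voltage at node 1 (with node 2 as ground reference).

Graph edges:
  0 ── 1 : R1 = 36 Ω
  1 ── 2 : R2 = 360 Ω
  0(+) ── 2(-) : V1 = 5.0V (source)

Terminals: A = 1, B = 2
Nodal analysis, taking node 2 as the 0 V reference.
Source V1 fixes V_0 = 5 V.
KCL at each unknown node (sum of currents leaving = 0; resistances in Ω):
  Node 1: (V_1 - 5)/36 + (V_1 - 0)/360 = 0
Collecting terms: 0.03056 × V_1 = 0.1389  =>  V_1 = 4.545 V
The requested potential is V_1 = 4.545 V.

Final answer: V_1 = 4.545 V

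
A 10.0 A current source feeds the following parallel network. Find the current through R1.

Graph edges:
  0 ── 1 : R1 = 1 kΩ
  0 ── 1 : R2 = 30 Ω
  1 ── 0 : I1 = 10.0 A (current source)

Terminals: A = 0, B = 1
All resistors sit directly between nodes 0 and 1, so they are in parallel and share one voltage V; the full source current 10 A splits among them.
1/R_par = 1/1000 + 1/30 = 0.03433 S  =>  R_par = 29.13 Ω
V = I × R_par = 10 × 29.13 = 291.3 V
I_R1 = V/R1 = 291.3/1000 = 0.2913 A

Final answer: 0.2913 A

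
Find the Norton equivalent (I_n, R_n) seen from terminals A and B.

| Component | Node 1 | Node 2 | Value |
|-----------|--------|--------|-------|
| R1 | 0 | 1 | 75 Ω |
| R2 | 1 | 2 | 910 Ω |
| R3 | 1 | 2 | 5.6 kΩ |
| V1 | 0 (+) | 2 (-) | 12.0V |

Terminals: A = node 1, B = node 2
Find the Thévenin equivalent first; then I_n = V_th/R_th and R_n = R_th.
Step 1 — V_th is the open-circuit voltage V_A - V_B (nothing connected across the terminals).
Nodal analysis, taking node 2 as the 0 V reference.
Source V1 fixes V_0 = 12 V.
KCL at each unknown node (sum of currents leaving = 0; resistances in Ω):
  Node 1: (V_1 - 12)/75 + (V_1 - 0)/910 + (V_1 - 0)/5600 = 0
Collecting terms: 0.01461 × V_1 = 0.16  =>  V_1 = 10.95 V
V_th = V_1 - V_2 = 10.95 - 0 = 10.95 V
Step 2 — R_th: zero the source — replace V1 by a short circuit (node 2 merges into node 0) — and find the resistance seen between A (node 1) and B (node 0).
Reduce the network between node 1 (A) and node 0 (B) by series/parallel combination:
  Rp1 = R1 ‖ R2 ‖ R3 (parallel, all between nodes 0 and 1) = 1/(1/75 + 1/910 + 1/5600) = 68.44 Ω
R_th = 68.44 Ω
I_n = V_th/R_th = 10.95/68.44 = 0.16 A, and R_n = R_th = 68.44 Ω

Final answer: I_n = 0.16 A, R_n = 68.44 Ω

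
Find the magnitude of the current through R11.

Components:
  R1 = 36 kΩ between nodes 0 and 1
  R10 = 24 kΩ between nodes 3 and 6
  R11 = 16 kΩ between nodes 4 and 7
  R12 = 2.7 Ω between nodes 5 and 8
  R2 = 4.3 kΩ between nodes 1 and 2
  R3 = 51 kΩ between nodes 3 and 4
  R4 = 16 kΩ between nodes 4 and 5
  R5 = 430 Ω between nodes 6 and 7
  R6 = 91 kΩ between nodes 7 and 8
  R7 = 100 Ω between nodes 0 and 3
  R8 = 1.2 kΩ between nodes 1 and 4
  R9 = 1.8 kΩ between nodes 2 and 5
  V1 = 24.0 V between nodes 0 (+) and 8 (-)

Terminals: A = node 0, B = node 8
Nodal analysis, taking node 8 as the 0 V reference.
Source V1 fixes V_0 = 24 V.
KCL at each unknown node (sum of currents leaving = 0; resistances in Ω):
  Node 1: (V_1 - 24)/36000 + (V_1 - V_2)/4300 + (V_1 - V_4)/1200 = 0
  Node 2: (V_2 - V_1)/4300 + (V_2 - V_5)/1800 = 0
  Node 3: (V_3 - V_4)/51000 + (V_3 - 24)/100 + (V_3 - V_6)/24000 = 0
  Node 4: (V_4 - V_3)/51000 + (V_4 - V_5)/16000 + (V_4 - V_1)/1200 + (V_4 - V_7)/16000 = 0
  Node 5: (V_5 - V_4)/16000 + (V_5 - V_2)/1800 + (V_5 - 0)/2.7 = 0
  Node 6: (V_6 - V_7)/430 + (V_6 - V_3)/24000 = 0
  Node 7: (V_7 - V_6)/430 + (V_7 - 0)/91000 + (V_7 - V_4)/16000 = 0
Collecting terms (coefficients in siemens):
  0.001094·V_1 - 0.0002326·V_2 - 0.0008333·V_4 = 0.0006667
  0.0007881·V_2 - 0.0002326·V_1 - 0.0005556·V_5 = 0
  0.01006·V_3 - 0.00001961·V_4 - 0.00004167·V_6 = 0.24
  0.0009779·V_4 - 0.0008333·V_1 - 0.00001961·V_3 - 0.0000625·V_5 - 0.0000625·V_7 = 0
  0.371·V_5 - 0.0005556·V_2 - 0.0000625·V_4 = 0
  0.002367·V_6 - 0.00004167·V_3 - 0.002326·V_7 = 0
  0.002399·V_7 - 0.0000625·V_4 - 0.002326·V_6 = 0
Solving these 7 simultaneous equations (Gaussian elimination) gives:
  V_1 = 5.371 V, V_2 = 1.587 V, V_3 = 23.91 V, V_4 = 5.806 V
  V_5 = 0.003355 V, V_6 = 11.94 V, V_7 = 11.73 V
I_R11 = (V_4 - V_7)/R11 = (5.806 - 11.73)/16000 = -0.00037 A
|I_R11| = 0.00037 A

Final answer: |I_R11| = 0.00037 A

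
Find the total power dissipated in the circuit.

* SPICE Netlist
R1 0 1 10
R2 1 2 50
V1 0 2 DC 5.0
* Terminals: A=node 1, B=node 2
Nodal analysis, taking node 2 as the 0 V reference.
Source V1 fixes V_0 = 5 V.
KCL at each unknown node (sum of currents leaving = 0; resistances in Ω):
  Node 1: (V_1 - 5)/10 + (V_1 - 0)/50 = 0
Collecting terms: 0.12 × V_1 = 0.5  =>  V_1 = 4.167 V
Power in each resistor, P = (ΔV)²/R:
  P_R1 = (5 - 4.167)²/10 = 0.06944 W
  P_R2 = (4.167 - 0)²/50 = 0.3472 W
P_total = P_R1 + P_R2 = 0.4167 W

Final answer: 0.4167 W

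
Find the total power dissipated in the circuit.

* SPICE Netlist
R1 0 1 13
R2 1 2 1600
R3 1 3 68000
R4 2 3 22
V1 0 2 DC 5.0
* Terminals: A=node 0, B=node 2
Nodal analysis, taking node 2 as the 0 V reference.
Source V1 fixes V_0 = 5 V.
KCL at each unknown node (sum of currents leaving = 0; resistances in Ω):
  Node 1: (V_1 - 5)/13 + (V_1 - 0)/1600 + (V_1 - V_3)/68000 = 0
  Node 3: (V_3 - V_1)/68000 + (V_3 - 0)/22 = 0
Collecting terms (coefficients in siemens):
  0.07756·V_1 - 0.00001471·V_3 = 0.3846
  0.04547·V_3 - 0.00001471·V_1 = 0
Determinant D = (0.07756)(0.04547) - (-0.00001471)(-0.00001471) = 0.003527
V_1 = [(0.3846)(0.04547) - (-0.00001471)(0)]/D = 4.959 V
V_3 = [(0.07756)(0) - (0.3846)(-0.00001471)]/D = 0.001604 V
Power in each resistor, P = (ΔV)²/R:
  P_R1 = (5 - 4.959)²/13 = 0.0001308 W
  P_R2 = (4.959 - 0)²/1600 = 0.01537 W
  P_R3 = (4.959 - 0.001604)²/68000 = 0.0003614 W
  P_R4 = (0 - 0.001604)²/22 = 0.0000001169 W
P_total = P_R1 + P_R2 + P_R3 + P_R4 = 0.01586 W

Final answer: 0.01586 W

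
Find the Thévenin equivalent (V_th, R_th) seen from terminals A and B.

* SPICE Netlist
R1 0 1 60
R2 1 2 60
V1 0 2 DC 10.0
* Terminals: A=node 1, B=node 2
Step 1 — V_th is the open-circuit voltage V_A - V_B (nothing connected across the terminals).
Nodal analysis, taking node 2 as the 0 V reference.
Source V1 fixes V_0 = 10 V.
KCL at each unknown node (sum of currents leaving = 0; resistances in Ω):
  Node 1: (V_1 - 10)/60 + (V_1 - 0)/60 = 0
Collecting terms: 0.03333 × V_1 = 0.1667  =>  V_1 = 5 V
V_th = V_1 - V_2 = 5 - 0 = 5 V
Step 2 — R_th: zero the source — replace V1 by a short circuit (node 2 merges into node 0) — and find the resistance seen between A (node 1) and B (node 0).
Reduce the network between node 1 (A) and node 0 (B) by series/parallel combination:
  Rp1 = R1 ‖ R2 (parallel, both between nodes 0 and 1) = 1/(1/60 + 1/60) = 30 Ω
R_th = 30 Ω

Final answer: V_th = 5 V, R_th = 30 Ω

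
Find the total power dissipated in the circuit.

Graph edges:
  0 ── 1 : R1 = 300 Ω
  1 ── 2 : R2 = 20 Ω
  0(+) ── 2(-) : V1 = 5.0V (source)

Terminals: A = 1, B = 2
Nodal analysis, taking node 2 as the 0 V reference.
Source V1 fixes V_0 = 5 V.
KCL at each unknown node (sum of currents leaving = 0; resistances in Ω):
  Node 1: (V_1 - 5)/300 + (V_1 - 0)/20 = 0
Collecting terms: 0.05333 × V_1 = 0.01667  =>  V_1 = 0.3125 V
Power in each resistor, P = (ΔV)²/R:
  P_R1 = (5 - 0.3125)²/300 = 0.07324 W
  P_R2 = (0.3125 - 0)²/20 = 0.004883 W
P_total = P_R1 + P_R2 = 0.07812 W

Final answer: 0.07812 W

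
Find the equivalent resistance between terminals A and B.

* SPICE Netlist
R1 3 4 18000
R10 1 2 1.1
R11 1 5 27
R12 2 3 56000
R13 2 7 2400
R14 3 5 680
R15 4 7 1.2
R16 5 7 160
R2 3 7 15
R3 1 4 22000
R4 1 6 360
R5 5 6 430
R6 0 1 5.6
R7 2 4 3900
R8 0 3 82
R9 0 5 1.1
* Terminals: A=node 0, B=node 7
The network is not a plain series/parallel combination. Inject a 1 A test current into terminal A (node 0) and return it from terminal B (node 7); then R_eq = V_A / (1 A).
Nodal analysis, taking node 7 as the 0 V reference.
Current source I_test pushes 1 A into node 0 and draws it out of node 7.
KCL at each unknown node (sum of currents leaving = 0; resistances in Ω):
  Node 0: (V_0 - V_1)/5.6 + (V_0 - V_3)/82 + (V_0 - V_5)/1.1 - 1 = 0
  Node 1: (V_1 - V_0)/5.6 + (V_1 - V_4)/22000 + (V_1 - V_6)/360 + (V_1 - V_2)/1.1 + (V_1 - V_5)/27 = 0
  Node 2: (V_2 - V_1)/1.1 + (V_2 - V_4)/3900 + (V_2 - V_3)/56000 + (V_2 - 0)/2400 = 0
  Node 3: (V_3 - V_0)/82 + (V_3 - V_2)/56000 + (V_3 - V_4)/18000 + (V_3 - 0)/15 + (V_3 - V_5)/680 = 0
  Node 4: (V_4 - V_1)/22000 + (V_4 - V_2)/3900 + (V_4 - V_3)/18000 + (V_4 - 0)/1.2 = 0
  Node 5: (V_5 - V_0)/1.1 + (V_5 - V_1)/27 + (V_5 - V_3)/680 + (V_5 - V_6)/430 + (V_5 - 0)/160 = 0
  Node 6: (V_6 - V_1)/360 + (V_6 - V_5)/430 = 0
Collecting terms (coefficients in siemens):
  1.1·V_0 - 0.1786·V_1 - 0.0122·V_3 - 0.9091·V_5 = 1
  1.128·V_1 - 0.1786·V_0 - 0.9091·V_2 - 0.00004545·V_4 - 0.03704·V_5 - 0.002778·V_6 = 0
  0.9098·V_2 - 0.9091·V_1 - 0.00001786·V_3 - 0.0002564·V_4 = 0
  0.08041·V_3 - 0.0122·V_0 - 0.00001786·V_2 - 0.00005556·V_4 - 0.001471·V_5 = 0
  0.8337·V_4 - 0.00004545·V_1 - 0.0002564·V_2 - 0.00005556·V_3 = 0
  0.9562·V_5 - 0.9091·V_0 - 0.03704·V_1 - 0.001471·V_3 - 0.002326·V_6 = 0
  0.005103·V_6 - 0.002778·V_1 - 0.002326·V_5 = 0
Solving these 7 simultaneous equations (Gaussian elimination) gives:
  V_0 = 54.77 V, V_1 = 54.5 V, V_2 = 54.46 V, V_3 = 9.312 V
  V_4 = 0.02034 V, V_5 = 54.33 V, V_6 = 54.42 V
R_eq = V_0 / 1 A = 54.77 Ω

Final answer: 54.77 Ω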